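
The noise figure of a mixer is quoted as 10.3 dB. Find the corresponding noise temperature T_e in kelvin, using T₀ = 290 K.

2817 K

F = 10^(10.3/10) = 10.7152
T_e = (F − 1)·T₀ = (10.7152 − 1) × 290 = 2817 K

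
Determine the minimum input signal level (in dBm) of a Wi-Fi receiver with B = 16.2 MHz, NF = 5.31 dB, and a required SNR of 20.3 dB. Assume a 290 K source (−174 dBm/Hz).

Sensitivity = −174 + 10 log₁₀(B) + NF + SNR_min
= −174 + 72.1 + 5.31 + 20.3
= −76.29 dBm → −76.3 dBm

−76.3 dBm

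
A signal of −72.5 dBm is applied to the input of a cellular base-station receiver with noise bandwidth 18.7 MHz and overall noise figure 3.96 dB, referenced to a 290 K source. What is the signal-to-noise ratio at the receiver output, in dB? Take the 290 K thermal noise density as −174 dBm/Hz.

24.8 dB

Noise floor: N = −174 + 10 log₁₀(B) + NF
10 log₁₀(1.87×10⁷) = 72.72 dB
N = −174 + 72.72 + 3.96 = −97.32 dBm
SNR = P_sig − N = −72.5 − (−97.32) = 24.82 dB → 24.8 dB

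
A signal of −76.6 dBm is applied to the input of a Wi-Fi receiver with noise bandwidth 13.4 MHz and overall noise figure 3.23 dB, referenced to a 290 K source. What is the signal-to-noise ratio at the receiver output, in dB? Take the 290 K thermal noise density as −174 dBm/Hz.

Noise floor: N = −174 + 10 log₁₀(B) + NF
10 log₁₀(1.34×10⁷) = 71.27 dB
N = −174 + 71.27 + 3.23 = −99.50 dBm
SNR = P_sig − N = −76.6 − (−99.50) = 22.90 dB → 22.9 dB

22.9 dB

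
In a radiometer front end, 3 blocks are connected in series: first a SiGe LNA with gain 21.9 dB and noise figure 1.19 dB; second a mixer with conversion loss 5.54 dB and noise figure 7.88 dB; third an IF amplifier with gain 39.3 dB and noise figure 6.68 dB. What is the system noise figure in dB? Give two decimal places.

Convert to linear (a loss of L dB is a gain of −L dB): F_i = 10^(NF_i/10), G_i = 10^(G_i,dB/10)
  Stage 1: F_1 = 10^(1.19/10) = 1.315, G_1 = 10^(21.9/10) = 154.9
  Stage 2: F_2 = 10^(7.88/10) = 6.138, G_2 = 10^(−5.54/10) = 0.2793
  Stage 3: F_3 = 10^(6.68/10) = 4.656, G_3 = 10^(39.3/10) = 8511
Friis cascade:
  F = 1.315 + (6.138 − 1)/154.9 + (4.656 − 1)/43.25 = 1.433
NF = 10 log₁₀(1.433) = 1.56 dB

1.56 dB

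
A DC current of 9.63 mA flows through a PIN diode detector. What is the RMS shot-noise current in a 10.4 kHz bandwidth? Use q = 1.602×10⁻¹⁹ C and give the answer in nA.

I_n = √(2qI·B)
2qI·B = 2 × 1.602×10⁻¹⁹ × 9.63×10⁻³ × 1.04×10⁴ = 3.21×10⁻¹⁷ A²
I_n = √(3.21×10⁻¹⁷) = 5.66×10⁻⁹ A = 5.66 nA

5.66 nA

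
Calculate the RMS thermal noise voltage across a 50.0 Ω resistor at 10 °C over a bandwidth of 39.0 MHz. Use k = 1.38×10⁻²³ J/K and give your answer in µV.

5.52 µV

T = 10 °C + 273.15 = 283.15 K
V_n = √(4kTRB)
4kTRB = 4 × 1.38×10⁻²³ × 283.15 × 5.00×10¹ × 3.90×10⁷ = 3.05×10⁻¹¹ V²
V_n = √(3.05×10⁻¹¹) = 5.52×10⁻⁶ V = 5.52 µV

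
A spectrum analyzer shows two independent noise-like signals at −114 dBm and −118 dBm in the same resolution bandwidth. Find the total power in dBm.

−112.5 dBm

Convert to linear, add, convert back:
P₁ = 3.98×10⁻¹⁵ W, P₂ = 1.58×10⁻¹⁵ W
P_tot = 5.57×10⁻¹⁵ W → 10 log₁₀(P_tot / 10⁻³) = −112.5 dBm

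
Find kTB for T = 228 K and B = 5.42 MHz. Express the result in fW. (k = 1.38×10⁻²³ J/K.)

P_n = kTB = 1.38×10⁻²³ × 228 × 5.42×10⁶ = 1.71×10⁻¹⁴ W = 17.1 fW

17.1 fW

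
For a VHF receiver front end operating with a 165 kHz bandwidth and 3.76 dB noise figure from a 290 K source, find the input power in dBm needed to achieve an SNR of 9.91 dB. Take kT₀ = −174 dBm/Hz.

−108.2 dBm

Sensitivity = −174 + 10 log₁₀(B) + NF + SNR_min
= −174 + 52.17 + 3.76 + 9.91
= −108.16 dBm → −108.2 dBm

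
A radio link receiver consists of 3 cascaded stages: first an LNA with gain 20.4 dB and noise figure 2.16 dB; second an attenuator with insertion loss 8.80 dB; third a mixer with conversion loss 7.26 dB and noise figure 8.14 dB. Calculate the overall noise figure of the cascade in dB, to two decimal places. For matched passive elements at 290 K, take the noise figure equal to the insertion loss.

3.19 dB

Convert to linear (a loss of L dB is a gain of −L dB): F_i = 10^(NF_i/10), G_i = 10^(G_i,dB/10)
  Stage 1: F_1 = 10^(2.16/10) = 1.644, G_1 = 10^(20.4/10) = 109.6
  Stage 2: F_2 = 10^(8.80/10) = 7.586, G_2 = 10^(−8.80/10) = 0.1318
  Stage 3: F_3 = 10^(8.14/10) = 6.516, G_3 = 10^(−7.26/10) = 0.1879
Friis cascade:
  F = 1.644 + (7.586 − 1)/109.6 + (6.516 − 1)/14.45 = 2.086
NF = 10 log₁₀(2.086) = 3.19 dB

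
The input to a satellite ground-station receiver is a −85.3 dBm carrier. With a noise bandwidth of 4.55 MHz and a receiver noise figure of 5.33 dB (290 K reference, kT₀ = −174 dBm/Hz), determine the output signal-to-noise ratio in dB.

16.8 dB

Noise floor: N = −174 + 10 log₁₀(B) + NF
10 log₁₀(4.55×10⁶) = 66.58 dB
N = −174 + 66.58 + 5.33 = −102.09 dBm
SNR = P_sig − N = −85.3 − (−102.09) = 16.79 dB → 16.8 dB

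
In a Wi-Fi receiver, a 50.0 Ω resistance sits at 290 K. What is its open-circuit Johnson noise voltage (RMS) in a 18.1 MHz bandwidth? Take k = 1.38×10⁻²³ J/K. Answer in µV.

V_n = √(4kTRB)
4kTRB = 4 × 1.38×10⁻²³ × 290 × 5.00×10¹ × 1.81×10⁷ = 1.45×10⁻¹¹ V²
V_n = √(1.45×10⁻¹¹) = 3.81×10⁻⁶ V = 3.81 µV

3.81 µV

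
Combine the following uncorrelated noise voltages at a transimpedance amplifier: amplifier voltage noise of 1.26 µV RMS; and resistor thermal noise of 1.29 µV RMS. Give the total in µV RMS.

1.80 µV

Uncorrelated sources add in power (mean-square): V_tot = √(ΣV_i²)
V_tot = √[(1.26×10⁻⁶)² + (1.29×10⁻⁶)²] = 1.80×10⁻⁶ V = 1.80 µV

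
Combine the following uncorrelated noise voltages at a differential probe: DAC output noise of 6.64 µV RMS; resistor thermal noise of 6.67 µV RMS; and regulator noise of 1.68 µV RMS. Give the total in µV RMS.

9.56 µV

Uncorrelated sources add in power (mean-square): V_tot = √(ΣV_i²)
V_tot = √[(6.64×10⁻⁶)² + (6.67×10⁻⁶)² + (1.68×10⁻⁶)²] = 9.56×10⁻⁶ V = 9.56 µV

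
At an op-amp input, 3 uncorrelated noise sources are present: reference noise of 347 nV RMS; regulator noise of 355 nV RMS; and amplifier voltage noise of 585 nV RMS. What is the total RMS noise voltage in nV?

767 nV

Uncorrelated sources add in power (mean-square): V_tot = √(ΣV_i²)
V_tot = √[(3.47×10⁻⁷)² + (3.55×10⁻⁷)² + (5.85×10⁻⁷)²] = 7.67×10⁻⁷ V = 767 nV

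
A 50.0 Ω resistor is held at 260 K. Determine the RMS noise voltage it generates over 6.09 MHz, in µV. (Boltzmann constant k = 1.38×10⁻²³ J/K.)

V_n = √(4kTRB)
4kTRB = 4 × 1.38×10⁻²³ × 260 × 5.00×10¹ × 6.09×10⁶ = 4.37×10⁻¹² V²
V_n = √(4.37×10⁻¹²) = 2.09×10⁻⁶ V = 2.09 µV

2.09 µV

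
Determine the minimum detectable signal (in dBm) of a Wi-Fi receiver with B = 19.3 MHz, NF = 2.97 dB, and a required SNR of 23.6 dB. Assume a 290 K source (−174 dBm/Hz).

Sensitivity = −174 + 10 log₁₀(B) + NF + SNR_min
= −174 + 72.86 + 2.97 + 23.6
= −74.57 dBm → −74.6 dBm

−74.6 dBm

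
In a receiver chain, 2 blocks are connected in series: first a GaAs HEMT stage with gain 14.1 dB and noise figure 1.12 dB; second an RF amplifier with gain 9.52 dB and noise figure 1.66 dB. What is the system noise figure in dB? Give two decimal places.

Convert to linear (a loss of L dB is a gain of −L dB): F_i = 10^(NF_i/10), G_i = 10^(G_i,dB/10)
  Stage 1: F_1 = 10^(1.12/10) = 1.294, G_1 = 10^(14.1/10) = 25.70
  Stage 2: F_2 = 10^(1.66/10) = 1.466, G_2 = 10^(9.52/10) = 8.954
Friis cascade:
  F = 1.294 + (1.466 − 1)/25.70 = 1.312
NF = 10 log₁₀(1.312) = 1.18 dB

1.18 dB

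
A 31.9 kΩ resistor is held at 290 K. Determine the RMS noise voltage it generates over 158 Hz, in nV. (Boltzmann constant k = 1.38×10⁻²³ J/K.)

V_n = √(4kTRB)
4kTRB = 4 × 1.38×10⁻²³ × 290 × 3.19×10⁴ × 1.58×10² = 8.07×10⁻¹⁴ V²
V_n = √(8.07×10⁻¹⁴) = 2.84×10⁻⁷ V = 284 nV

284 nV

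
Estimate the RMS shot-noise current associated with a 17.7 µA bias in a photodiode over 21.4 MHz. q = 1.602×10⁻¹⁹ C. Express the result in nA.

I_n = √(2qI·B)
2qI·B = 2 × 1.602×10⁻¹⁹ × 1.77×10⁻⁵ × 2.14×10⁷ = 1.21×10⁻¹⁶ A²
I_n = √(1.21×10⁻¹⁶) = 1.10×10⁻⁸ A = 11.0 nA

11.0 nA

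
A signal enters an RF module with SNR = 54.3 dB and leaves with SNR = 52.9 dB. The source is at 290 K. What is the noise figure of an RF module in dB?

1.4 dB

NF (dB) = SNR_in(dB) − SNR_out(dB) when the source is at T₀
NF = 54.3 − 52.9 = 1.4 dB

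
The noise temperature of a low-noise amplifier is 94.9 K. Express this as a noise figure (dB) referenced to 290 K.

F = 1 + T_e/T₀ = 1 + 94.9/290 = 1.32724
NF = 10 log₁₀(1.32724) = 1.23 dB

1.23 dB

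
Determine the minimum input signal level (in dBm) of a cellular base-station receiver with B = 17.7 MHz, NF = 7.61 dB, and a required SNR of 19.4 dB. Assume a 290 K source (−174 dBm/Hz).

−74.5 dBm

Sensitivity = −174 + 10 log₁₀(B) + NF + SNR_min
= −174 + 72.48 + 7.61 + 19.4
= −74.51 dBm → −74.5 dBm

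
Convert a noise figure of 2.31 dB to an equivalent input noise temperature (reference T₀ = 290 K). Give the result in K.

F = 10^(2.31/10) = 1.70216
T_e = (F − 1)·T₀ = (1.70216 − 1) × 290 = 204 K

204 K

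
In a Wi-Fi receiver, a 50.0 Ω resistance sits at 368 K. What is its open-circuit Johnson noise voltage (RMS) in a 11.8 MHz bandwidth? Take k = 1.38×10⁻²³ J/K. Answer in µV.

3.46 µV

V_n = √(4kTRB)
4kTRB = 4 × 1.38×10⁻²³ × 368 × 5.00×10¹ × 1.18×10⁷ = 1.20×10⁻¹¹ V²
V_n = √(1.20×10⁻¹¹) = 3.46×10⁻⁶ V = 3.46 µV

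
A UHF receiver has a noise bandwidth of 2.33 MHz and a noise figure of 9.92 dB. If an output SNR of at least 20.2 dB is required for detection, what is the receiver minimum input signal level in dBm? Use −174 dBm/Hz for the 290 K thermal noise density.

−80.2 dBm

Sensitivity = −174 + 10 log₁₀(B) + NF + SNR_min
= −174 + 63.67 + 9.92 + 20.2
= −80.21 dBm → −80.2 dBm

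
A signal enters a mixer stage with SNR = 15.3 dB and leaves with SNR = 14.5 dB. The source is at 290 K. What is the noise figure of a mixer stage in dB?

0.8 dB

NF (dB) = SNR_in(dB) − SNR_out(dB) when the source is at T₀
NF = 15.3 − 14.5 = 0.8 dB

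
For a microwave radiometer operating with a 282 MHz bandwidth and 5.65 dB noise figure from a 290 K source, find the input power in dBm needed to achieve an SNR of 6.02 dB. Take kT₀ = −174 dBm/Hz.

Sensitivity = −174 + 10 log₁₀(B) + NF + SNR_min
= −174 + 84.5 + 5.65 + 6.02
= −77.83 dBm → −77.8 dBm

−77.8 dBm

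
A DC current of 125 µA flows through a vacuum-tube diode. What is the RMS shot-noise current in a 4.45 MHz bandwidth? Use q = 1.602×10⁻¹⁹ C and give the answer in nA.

13.3 nA

I_n = √(2qI·B)
2qI·B = 2 × 1.602×10⁻¹⁹ × 1.25×10⁻⁴ × 4.45×10⁶ = 1.78×10⁻¹⁶ A²
I_n = √(1.78×10⁻¹⁶) = 1.33×10⁻⁸ A = 13.3 nA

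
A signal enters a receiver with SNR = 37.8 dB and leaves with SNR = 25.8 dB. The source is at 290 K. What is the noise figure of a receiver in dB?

NF (dB) = SNR_in(dB) − SNR_out(dB) when the source is at T₀
NF = 37.8 − 25.8 = 12.0 dB

12.0 dB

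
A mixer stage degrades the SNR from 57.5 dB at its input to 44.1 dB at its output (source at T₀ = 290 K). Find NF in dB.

NF (dB) = SNR_in(dB) − SNR_out(dB) when the source is at T₀
NF = 57.5 − 44.1 = 13.4 dB

13.4 dB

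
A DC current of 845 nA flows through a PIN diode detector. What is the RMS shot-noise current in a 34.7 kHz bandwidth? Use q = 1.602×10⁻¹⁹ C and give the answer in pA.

I_n = √(2qI·B)
2qI·B = 2 × 1.602×10⁻¹⁹ × 8.45×10⁻⁷ × 3.47×10⁴ = 9.39×10⁻²¹ A²
I_n = √(9.39×10⁻²¹) = 9.69×10⁻¹¹ A = 96.9 pA

96.9 pA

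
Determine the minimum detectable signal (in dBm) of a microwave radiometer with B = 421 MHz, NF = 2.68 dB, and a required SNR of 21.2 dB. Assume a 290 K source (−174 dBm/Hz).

−63.9 dBm

Sensitivity = −174 + 10 log₁₀(B) + NF + SNR_min
= −174 + 86.24 + 2.68 + 21.2
= −63.88 dBm → −63.9 dBm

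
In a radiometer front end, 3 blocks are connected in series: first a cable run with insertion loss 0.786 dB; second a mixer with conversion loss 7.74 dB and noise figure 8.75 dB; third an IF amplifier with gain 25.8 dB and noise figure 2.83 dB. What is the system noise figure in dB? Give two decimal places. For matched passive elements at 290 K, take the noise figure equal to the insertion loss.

Convert to linear (a loss of L dB is a gain of −L dB): F_i = 10^(NF_i/10), G_i = 10^(G_i,dB/10)
  Stage 1: F_1 = 10^(0.786/10) = 1.198, G_1 = 10^(−0.786/10) = 0.8344
  Stage 2: F_2 = 10^(8.75/10) = 7.499, G_2 = 10^(−7.74/10) = 0.1683
  Stage 3: F_3 = 10^(2.83/10) = 1.919, G_3 = 10^(25.8/10) = 380.2
Friis cascade:
  F = 1.198 + (7.499 − 1)/0.8344 + (1.919 − 1)/0.1404 = 15.53
NF = 10 log₁₀(15.53) = 11.91 dB

11.91 dB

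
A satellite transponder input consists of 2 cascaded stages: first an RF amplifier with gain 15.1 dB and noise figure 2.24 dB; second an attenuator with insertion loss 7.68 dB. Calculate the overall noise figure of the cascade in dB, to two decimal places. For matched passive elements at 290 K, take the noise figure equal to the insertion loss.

2.61 dB

Convert to linear (a loss of L dB is a gain of −L dB): F_i = 10^(NF_i/10), G_i = 10^(G_i,dB/10)
  Stage 1: F_1 = 10^(2.24/10) = 1.675, G_1 = 10^(15.1/10) = 32.36
  Stage 2: F_2 = 10^(7.68/10) = 5.861, G_2 = 10^(−7.68/10) = 0.1706
Friis cascade:
  F = 1.675 + (5.861 − 1)/32.36 = 1.825
NF = 10 log₁₀(1.825) = 2.61 dB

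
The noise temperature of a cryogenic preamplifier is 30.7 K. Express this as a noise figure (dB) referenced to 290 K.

0.437 dB

F = 1 + T_e/T₀ = 1 + 30.7/290 = 1.10586
NF = 10 log₁₀(1.10586) = 0.437 dB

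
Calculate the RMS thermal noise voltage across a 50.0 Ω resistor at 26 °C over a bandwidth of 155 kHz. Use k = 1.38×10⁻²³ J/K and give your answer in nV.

358 nV

T = 26 °C + 273.15 = 299.15 K
V_n = √(4kTRB)
4kTRB = 4 × 1.38×10⁻²³ × 299.15 × 5.00×10¹ × 1.55×10⁵ = 1.28×10⁻¹³ V²
V_n = √(1.28×10⁻¹³) = 3.58×10⁻⁷ V = 358 nV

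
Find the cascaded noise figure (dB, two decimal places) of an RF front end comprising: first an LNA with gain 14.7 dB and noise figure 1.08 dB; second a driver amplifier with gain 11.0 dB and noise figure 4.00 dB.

1.25 dB

Convert to linear (a loss of L dB is a gain of −L dB): F_i = 10^(NF_i/10), G_i = 10^(G_i,dB/10)
  Stage 1: F_1 = 10^(1.08/10) = 1.282, G_1 = 10^(14.7/10) = 29.51
  Stage 2: F_2 = 10^(4.00/10) = 2.512, G_2 = 10^(11.0/10) = 12.59
Friis cascade:
  F = 1.282 + (2.512 − 1)/29.51 = 1.334
NF = 10 log₁₀(1.334) = 1.25 dB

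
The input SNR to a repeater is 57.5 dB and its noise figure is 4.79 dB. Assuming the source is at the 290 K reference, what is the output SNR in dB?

By definition F = SNR_in/SNR_out, so in dB: SNR_out = SNR_in − NF
SNR_out = 57.5 − 4.79 = 52.71 dB

52.71 dB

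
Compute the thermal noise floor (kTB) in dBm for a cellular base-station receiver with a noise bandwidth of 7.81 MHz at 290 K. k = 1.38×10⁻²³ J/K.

P_n = kTB = 1.38×10⁻²³ × 290 × 7.81×10⁶ = 3.13×10⁻¹⁴ W
In dBm: 10 log₁₀(3.13×10⁻¹⁴ / 10⁻³) = −105.1 dBm

−105.1 dBm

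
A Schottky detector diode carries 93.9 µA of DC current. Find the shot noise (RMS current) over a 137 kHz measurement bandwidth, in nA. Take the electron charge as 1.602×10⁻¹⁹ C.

I_n = √(2qI·B)
2qI·B = 2 × 1.602×10⁻¹⁹ × 9.39×10⁻⁵ × 1.37×10⁵ = 4.12×10⁻¹⁸ A²
I_n = √(4.12×10⁻¹⁸) = 2.03×10⁻⁹ A = 2.03 nA

2.03 nA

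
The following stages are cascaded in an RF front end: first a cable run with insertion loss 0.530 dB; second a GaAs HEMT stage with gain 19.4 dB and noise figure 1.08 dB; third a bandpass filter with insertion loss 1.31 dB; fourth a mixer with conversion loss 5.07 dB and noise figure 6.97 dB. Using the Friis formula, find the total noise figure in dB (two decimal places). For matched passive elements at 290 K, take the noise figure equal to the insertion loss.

1.83 dB

Convert to linear (a loss of L dB is a gain of −L dB): F_i = 10^(NF_i/10), G_i = 10^(G_i,dB/10)
  Stage 1: F_1 = 10^(0.530/10) = 1.130, G_1 = 10^(−0.530/10) = 0.8851
  Stage 2: F_2 = 10^(1.08/10) = 1.282, G_2 = 10^(19.4/10) = 87.10
  Stage 3: F_3 = 10^(1.31/10) = 1.352, G_3 = 10^(−1.31/10) = 0.7396
  Stage 4: F_4 = 10^(6.97/10) = 4.977, G_4 = 10^(−5.07/10) = 0.3112
Friis cascade:
  F = 1.130 + (1.282 − 1)/0.8851 + (1.352 − 1)/77.09 + (4.977 − 1)/57.02 = 1.523
NF = 10 log₁₀(1.523) = 1.83 dB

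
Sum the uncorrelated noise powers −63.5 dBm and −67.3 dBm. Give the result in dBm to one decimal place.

−62.0 dBm

Convert to linear, add, convert back:
P₁ = 4.47×10⁻¹⁰ W, P₂ = 1.86×10⁻¹⁰ W
P_tot = 6.33×10⁻¹⁰ W → 10 log₁₀(P_tot / 10⁻³) = −62.0 dBm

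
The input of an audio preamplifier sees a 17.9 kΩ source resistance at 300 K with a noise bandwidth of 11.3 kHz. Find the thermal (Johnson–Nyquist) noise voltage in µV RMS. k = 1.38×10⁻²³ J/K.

1.83 µV

V_n = √(4kTRB)
4kTRB = 4 × 1.38×10⁻²³ × 300 × 1.79×10⁴ × 1.13×10⁴ = 3.35×10⁻¹² V²
V_n = √(3.35×10⁻¹²) = 1.83×10⁻⁶ V = 1.83 µV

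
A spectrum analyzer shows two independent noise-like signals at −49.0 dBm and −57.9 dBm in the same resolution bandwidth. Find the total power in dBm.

−48.5 dBm

Convert to linear, add, convert back:
P₁ = 1.26×10⁻⁸ W, P₂ = 1.62×10⁻⁹ W
P_tot = 1.42×10⁻⁸ W → 10 log₁₀(P_tot / 10⁻³) = −48.5 dBm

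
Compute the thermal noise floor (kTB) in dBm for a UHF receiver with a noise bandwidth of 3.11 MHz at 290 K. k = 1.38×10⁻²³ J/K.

−109.0 dBm

P_n = kTB = 1.38×10⁻²³ × 290 × 3.11×10⁶ = 1.24×10⁻¹⁴ W
In dBm: 10 log₁₀(1.24×10⁻¹⁴ / 10⁻³) = −109.0 dBm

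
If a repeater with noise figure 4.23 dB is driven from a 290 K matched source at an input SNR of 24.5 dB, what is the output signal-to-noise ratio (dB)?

20.27 dB

By definition F = SNR_in/SNR_out, so in dB: SNR_out = SNR_in − NF
SNR_out = 24.5 − 4.23 = 20.27 dB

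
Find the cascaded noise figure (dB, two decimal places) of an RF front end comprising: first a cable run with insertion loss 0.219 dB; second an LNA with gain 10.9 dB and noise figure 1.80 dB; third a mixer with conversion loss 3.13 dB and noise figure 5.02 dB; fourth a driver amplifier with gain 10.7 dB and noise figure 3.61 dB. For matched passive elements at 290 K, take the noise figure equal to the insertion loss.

Convert to linear (a loss of L dB is a gain of −L dB): F_i = 10^(NF_i/10), G_i = 10^(G_i,dB/10)
  Stage 1: F_1 = 10^(0.219/10) = 1.052, G_1 = 10^(−0.219/10) = 0.9508
  Stage 2: F_2 = 10^(1.80/10) = 1.514, G_2 = 10^(10.9/10) = 12.30
  Stage 3: F_3 = 10^(5.02/10) = 3.177, G_3 = 10^(−3.13/10) = 0.4864
  Stage 4: F_4 = 10^(3.61/10) = 2.296, G_4 = 10^(10.7/10) = 11.75
Friis cascade:
  F = 1.052 + (1.514 − 1)/0.9508 + (3.177 − 1)/11.70 + (2.296 − 1)/5.690 = 2.006
NF = 10 log₁₀(2.006) = 3.02 dB

3.02 dB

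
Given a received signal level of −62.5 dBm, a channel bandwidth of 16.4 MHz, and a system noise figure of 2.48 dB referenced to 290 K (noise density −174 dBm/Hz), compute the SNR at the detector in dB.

36.9 dB

Noise floor: N = −174 + 10 log₁₀(B) + NF
10 log₁₀(1.64×10⁷) = 72.15 dB
N = −174 + 72.15 + 2.48 = −99.37 dBm
SNR = P_sig − N = −62.5 − (−99.37) = 36.87 dB → 36.9 dB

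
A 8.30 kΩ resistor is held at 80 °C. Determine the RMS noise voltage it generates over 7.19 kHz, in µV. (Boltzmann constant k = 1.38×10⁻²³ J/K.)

1.08 µV

T = 80 °C + 273.15 = 353.15 K
V_n = √(4kTRB)
4kTRB = 4 × 1.38×10⁻²³ × 353.15 × 8.30×10³ × 7.19×10³ = 1.16×10⁻¹² V²
V_n = √(1.16×10⁻¹²) = 1.08×10⁻⁶ V = 1.08 µV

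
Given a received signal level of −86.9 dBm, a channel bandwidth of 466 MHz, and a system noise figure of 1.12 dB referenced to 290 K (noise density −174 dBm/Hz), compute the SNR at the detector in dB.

Noise floor: N = −174 + 10 log₁₀(B) + NF
10 log₁₀(4.66×10⁸) = 86.68 dB
N = −174 + 86.68 + 1.12 = −86.20 dBm
SNR = P_sig − N = −86.9 − (−86.20) = −0.70 dB → −0.7 dB

−0.7 dB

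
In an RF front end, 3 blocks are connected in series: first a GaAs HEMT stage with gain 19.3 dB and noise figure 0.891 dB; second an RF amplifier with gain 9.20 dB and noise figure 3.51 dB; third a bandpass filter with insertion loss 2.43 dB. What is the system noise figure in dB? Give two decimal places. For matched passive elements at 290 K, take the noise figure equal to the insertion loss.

Convert to linear (a loss of L dB is a gain of −L dB): F_i = 10^(NF_i/10), G_i = 10^(G_i,dB/10)
  Stage 1: F_1 = 10^(0.891/10) = 1.228, G_1 = 10^(19.3/10) = 85.11
  Stage 2: F_2 = 10^(3.51/10) = 2.244, G_2 = 10^(9.20/10) = 8.318
  Stage 3: F_3 = 10^(2.43/10) = 1.750, G_3 = 10^(−2.43/10) = 0.5715
Friis cascade:
  F = 1.228 + (2.244 − 1)/85.11 + (1.750 − 1)/707.9 = 1.243
NF = 10 log₁₀(1.243) = 0.95 dB

0.95 dB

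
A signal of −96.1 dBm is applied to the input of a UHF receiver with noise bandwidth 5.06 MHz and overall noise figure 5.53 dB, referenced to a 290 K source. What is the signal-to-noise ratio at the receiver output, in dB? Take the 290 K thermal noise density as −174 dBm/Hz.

Noise floor: N = −174 + 10 log₁₀(B) + NF
10 log₁₀(5.06×10⁶) = 67.04 dB
N = −174 + 67.04 + 5.53 = −101.43 dBm
SNR = P_sig − N = −96.1 − (−101.43) = 5.33 dB → 5.3 dB

5.3 dB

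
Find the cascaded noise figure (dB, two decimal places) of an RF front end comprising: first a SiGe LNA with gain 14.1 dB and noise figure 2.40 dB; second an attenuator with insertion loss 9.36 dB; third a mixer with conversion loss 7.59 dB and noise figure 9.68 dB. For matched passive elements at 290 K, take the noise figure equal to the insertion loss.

Convert to linear (a loss of L dB is a gain of −L dB): F_i = 10^(NF_i/10), G_i = 10^(G_i,dB/10)
  Stage 1: F_1 = 10^(2.40/10) = 1.738, G_1 = 10^(14.1/10) = 25.70
  Stage 2: F_2 = 10^(9.36/10) = 8.630, G_2 = 10^(−9.36/10) = 0.1159
  Stage 3: F_3 = 10^(9.68/10) = 9.290, G_3 = 10^(−7.59/10) = 0.1742
Friis cascade:
  F = 1.738 + (8.630 − 1)/25.70 + (9.290 − 1)/2.979 = 4.818
NF = 10 log₁₀(4.818) = 6.83 dB

6.83 dB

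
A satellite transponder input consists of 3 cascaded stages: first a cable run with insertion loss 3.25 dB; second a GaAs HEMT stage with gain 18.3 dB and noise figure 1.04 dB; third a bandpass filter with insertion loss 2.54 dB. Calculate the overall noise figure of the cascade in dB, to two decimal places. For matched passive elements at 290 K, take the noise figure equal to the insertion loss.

Convert to linear (a loss of L dB is a gain of −L dB): F_i = 10^(NF_i/10), G_i = 10^(G_i,dB/10)
  Stage 1: F_1 = 10^(3.25/10) = 2.113, G_1 = 10^(−3.25/10) = 0.4732
  Stage 2: F_2 = 10^(1.04/10) = 1.271, G_2 = 10^(18.3/10) = 67.61
  Stage 3: F_3 = 10^(2.54/10) = 1.795, G_3 = 10^(−2.54/10) = 0.5572
Friis cascade:
  F = 2.113 + (1.271 − 1)/0.4732 + (1.795 − 1)/31.99 = 2.710
NF = 10 log₁₀(2.710) = 4.33 dB

4.33 dB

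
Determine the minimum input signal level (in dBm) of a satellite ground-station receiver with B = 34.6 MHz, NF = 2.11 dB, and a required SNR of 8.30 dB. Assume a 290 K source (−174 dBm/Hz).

−88.2 dBm

Sensitivity = −174 + 10 log₁₀(B) + NF + SNR_min
= −174 + 75.39 + 2.11 + 8.30
= −88.20 dBm → −88.2 dBm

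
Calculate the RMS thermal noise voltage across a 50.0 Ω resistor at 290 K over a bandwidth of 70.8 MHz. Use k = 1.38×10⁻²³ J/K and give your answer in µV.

7.53 µV

V_n = √(4kTRB)
4kTRB = 4 × 1.38×10⁻²³ × 290 × 5.00×10¹ × 7.08×10⁷ = 5.67×10⁻¹¹ V²
V_n = √(5.67×10⁻¹¹) = 7.53×10⁻⁶ V = 7.53 µV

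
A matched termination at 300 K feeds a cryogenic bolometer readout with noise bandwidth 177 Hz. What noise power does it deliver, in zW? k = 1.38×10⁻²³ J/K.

733 zW

P_n = kTB = 1.38×10⁻²³ × 300 × 1.77×10² = 7.33×10⁻¹⁹ W = 733 zW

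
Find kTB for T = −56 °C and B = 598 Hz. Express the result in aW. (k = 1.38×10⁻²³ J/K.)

1.79 aW

T = −56 °C + 273.15 = 217.15 K
P_n = kTB = 1.38×10⁻²³ × 217.15 × 5.98×10² = 1.79×10⁻¹⁸ W = 1.79 aW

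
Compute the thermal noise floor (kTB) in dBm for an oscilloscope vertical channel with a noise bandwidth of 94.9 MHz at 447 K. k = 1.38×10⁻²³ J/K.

−92.3 dBm

P_n = kTB = 1.38×10⁻²³ × 447 × 9.49×10⁷ = 5.85×10⁻¹³ W
In dBm: 10 log₁₀(5.85×10⁻¹³ / 10⁻³) = −92.3 dBm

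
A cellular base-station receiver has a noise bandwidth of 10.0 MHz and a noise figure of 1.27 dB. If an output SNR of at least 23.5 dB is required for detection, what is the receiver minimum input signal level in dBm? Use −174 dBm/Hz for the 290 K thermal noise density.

−79.2 dBm

Sensitivity = −174 + 10 log₁₀(B) + NF + SNR_min
= −174 + 70 + 1.27 + 23.5
= −79.23 dBm → −79.2 dBm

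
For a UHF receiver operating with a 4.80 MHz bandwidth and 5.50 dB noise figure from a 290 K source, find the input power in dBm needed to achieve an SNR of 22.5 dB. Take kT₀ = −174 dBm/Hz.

Sensitivity = −174 + 10 log₁₀(B) + NF + SNR_min
= −174 + 66.81 + 5.50 + 22.5
= −79.19 dBm → −79.2 dBm

−79.2 dBm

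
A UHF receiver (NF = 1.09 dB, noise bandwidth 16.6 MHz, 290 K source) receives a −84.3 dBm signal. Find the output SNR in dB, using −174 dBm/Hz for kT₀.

16.4 dB

Noise floor: N = −174 + 10 log₁₀(B) + NF
10 log₁₀(1.66×10⁷) = 72.2 dB
N = −174 + 72.2 + 1.09 = −100.71 dBm
SNR = P_sig − N = −84.3 − (−100.71) = 16.41 dB → 16.4 dB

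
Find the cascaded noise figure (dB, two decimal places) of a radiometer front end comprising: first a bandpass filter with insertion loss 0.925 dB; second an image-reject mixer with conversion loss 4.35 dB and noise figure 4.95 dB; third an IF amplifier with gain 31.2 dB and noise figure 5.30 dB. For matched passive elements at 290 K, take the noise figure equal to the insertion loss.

Convert to linear (a loss of L dB is a gain of −L dB): F_i = 10^(NF_i/10), G_i = 10^(G_i,dB/10)
  Stage 1: F_1 = 10^(0.925/10) = 1.237, G_1 = 10^(−0.925/10) = 0.8082
  Stage 2: F_2 = 10^(4.95/10) = 3.126, G_2 = 10^(−4.35/10) = 0.3673
  Stage 3: F_3 = 10^(5.30/10) = 3.388, G_3 = 10^(31.2/10) = 1318
Friis cascade:
  F = 1.237 + (3.126 − 1)/0.8082 + (3.388 − 1)/0.2968 = 11.91
NF = 10 log₁₀(11.91) = 10.76 dB

10.76 dB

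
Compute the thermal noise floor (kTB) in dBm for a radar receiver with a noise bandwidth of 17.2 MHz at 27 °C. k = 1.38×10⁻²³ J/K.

−101.5 dBm

T = 27 °C + 273.15 = 300.15 K
P_n = kTB = 1.38×10⁻²³ × 300.15 × 1.72×10⁷ = 7.12×10⁻¹⁴ W
In dBm: 10 log₁₀(7.12×10⁻¹⁴ / 10⁻³) = −101.5 dBm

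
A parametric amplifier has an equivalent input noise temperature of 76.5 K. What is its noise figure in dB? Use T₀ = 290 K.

F = 1 + T_e/T₀ = 1 + 76.5/290 = 1.26379
NF = 10 log₁₀(1.26379) = 1.02 dB

1.02 dB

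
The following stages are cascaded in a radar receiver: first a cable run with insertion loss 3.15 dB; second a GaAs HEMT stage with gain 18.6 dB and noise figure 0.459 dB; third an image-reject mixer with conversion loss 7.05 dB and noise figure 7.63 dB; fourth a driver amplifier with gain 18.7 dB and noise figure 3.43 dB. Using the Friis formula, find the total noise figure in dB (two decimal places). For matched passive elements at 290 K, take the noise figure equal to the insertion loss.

Convert to linear (a loss of L dB is a gain of −L dB): F_i = 10^(NF_i/10), G_i = 10^(G_i,dB/10)
  Stage 1: F_1 = 10^(3.15/10) = 2.065, G_1 = 10^(−3.15/10) = 0.4842
  Stage 2: F_2 = 10^(0.459/10) = 1.111, G_2 = 10^(18.6/10) = 72.44
  Stage 3: F_3 = 10^(7.63/10) = 5.794, G_3 = 10^(−7.05/10) = 0.1972
  Stage 4: F_4 = 10^(3.43/10) = 2.203, G_4 = 10^(18.7/10) = 74.13
Friis cascade:
  F = 2.065 + (1.111 − 1)/0.4842 + (5.794 − 1)/35.08 + (2.203 − 1)/6.918 = 2.606
NF = 10 log₁₀(2.606) = 4.16 dB

4.16 dB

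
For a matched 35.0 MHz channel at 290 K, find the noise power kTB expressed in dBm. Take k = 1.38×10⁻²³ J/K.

−98.5 dBm

P_n = kTB = 1.38×10⁻²³ × 290 × 3.50×10⁷ = 1.40×10⁻¹³ W
In dBm: 10 log₁₀(1.40×10⁻¹³ / 10⁻³) = −98.5 dBm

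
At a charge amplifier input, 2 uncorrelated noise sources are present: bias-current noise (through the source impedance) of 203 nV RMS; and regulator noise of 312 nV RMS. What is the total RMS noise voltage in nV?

Uncorrelated sources add in power (mean-square): V_tot = √(ΣV_i²)
V_tot = √[(2.03×10⁻⁷)² + (3.12×10⁻⁷)²] = 3.72×10⁻⁷ V = 372 nV

372 nV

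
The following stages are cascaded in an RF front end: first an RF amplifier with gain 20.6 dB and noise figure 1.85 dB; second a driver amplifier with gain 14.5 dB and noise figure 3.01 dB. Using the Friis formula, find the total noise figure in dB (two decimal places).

1.87 dB

Convert to linear (a loss of L dB is a gain of −L dB): F_i = 10^(NF_i/10), G_i = 10^(G_i,dB/10)
  Stage 1: F_1 = 10^(1.85/10) = 1.531, G_1 = 10^(20.6/10) = 114.8
  Stage 2: F_2 = 10^(3.01/10) = 2.000, G_2 = 10^(14.5/10) = 28.18
Friis cascade:
  F = 1.531 + (2.000 − 1)/114.8 = 1.540
NF = 10 log₁₀(1.540) = 1.87 dB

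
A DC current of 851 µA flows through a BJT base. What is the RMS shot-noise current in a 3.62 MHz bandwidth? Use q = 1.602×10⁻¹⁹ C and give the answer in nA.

31.4 nA

I_n = √(2qI·B)
2qI·B = 2 × 1.602×10⁻¹⁹ × 8.51×10⁻⁴ × 3.62×10⁶ = 9.87×10⁻¹⁶ A²
I_n = √(9.87×10⁻¹⁶) = 3.14×10⁻⁸ A = 31.4 nA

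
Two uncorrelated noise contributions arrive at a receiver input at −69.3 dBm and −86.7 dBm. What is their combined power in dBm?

Convert to linear, add, convert back:
P₁ = 1.17×10⁻¹⁰ W, P₂ = 2.14×10⁻¹² W
P_tot = 1.20×10⁻¹⁰ W → 10 log₁₀(P_tot / 10⁻³) = −69.2 dBm

−69.2 dBm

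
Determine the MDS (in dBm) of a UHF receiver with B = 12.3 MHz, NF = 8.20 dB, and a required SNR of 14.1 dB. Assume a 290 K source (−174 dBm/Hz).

−80.8 dBm

Sensitivity = −174 + 10 log₁₀(B) + NF + SNR_min
= −174 + 70.9 + 8.20 + 14.1
= −80.80 dBm → −80.8 dBm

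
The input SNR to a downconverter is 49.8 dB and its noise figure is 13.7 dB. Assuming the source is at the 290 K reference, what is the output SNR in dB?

By definition F = SNR_in/SNR_out, so in dB: SNR_out = SNR_in − NF
SNR_out = 49.8 − 13.7 = 36.1 dB

36.1 dB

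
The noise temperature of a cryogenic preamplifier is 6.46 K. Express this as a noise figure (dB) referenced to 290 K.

0.096 dB

F = 1 + T_e/T₀ = 1 + 6.46/290 = 1.02228
NF = 10 log₁₀(1.02228) = 0.096 dB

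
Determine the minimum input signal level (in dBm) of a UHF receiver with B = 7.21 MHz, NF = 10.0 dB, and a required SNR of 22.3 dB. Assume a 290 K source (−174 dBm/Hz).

−73.1 dBm

Sensitivity = −174 + 10 log₁₀(B) + NF + SNR_min
= −174 + 68.58 + 10.0 + 22.3
= −73.12 dBm → −73.1 dBm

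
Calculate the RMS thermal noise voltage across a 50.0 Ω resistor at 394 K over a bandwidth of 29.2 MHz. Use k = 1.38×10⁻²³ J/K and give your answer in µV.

V_n = √(4kTRB)
4kTRB = 4 × 1.38×10⁻²³ × 394 × 5.00×10¹ × 2.92×10⁷ = 3.18×10⁻¹¹ V²
V_n = √(3.18×10⁻¹¹) = 5.64×10⁻⁶ V = 5.64 µV

5.64 µV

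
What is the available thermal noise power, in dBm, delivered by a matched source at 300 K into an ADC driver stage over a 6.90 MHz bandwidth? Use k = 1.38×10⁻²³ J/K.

P_n = kTB = 1.38×10⁻²³ × 300 × 6.90×10⁶ = 2.86×10⁻¹⁴ W
In dBm: 10 log₁₀(2.86×10⁻¹⁴ / 10⁻³) = −105.4 dBm

−105.4 dBm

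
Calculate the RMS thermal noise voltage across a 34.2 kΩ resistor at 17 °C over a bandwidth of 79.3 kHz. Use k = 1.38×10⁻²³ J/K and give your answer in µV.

6.59 µV

T = 17 °C + 273.15 = 290.15 K
V_n = √(4kTRB)
4kTRB = 4 × 1.38×10⁻²³ × 290.15 × 3.42×10⁴ × 7.93×10⁴ = 4.34×10⁻¹¹ V²
V_n = √(4.34×10⁻¹¹) = 6.59×10⁻⁶ V = 6.59 µV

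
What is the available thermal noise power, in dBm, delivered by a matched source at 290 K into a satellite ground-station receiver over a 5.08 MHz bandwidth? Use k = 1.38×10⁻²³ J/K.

−106.9 dBm

P_n = kTB = 1.38×10⁻²³ × 290 × 5.08×10⁶ = 2.03×10⁻¹⁴ W
In dBm: 10 log₁₀(2.03×10⁻¹⁴ / 10⁻³) = −106.9 dBm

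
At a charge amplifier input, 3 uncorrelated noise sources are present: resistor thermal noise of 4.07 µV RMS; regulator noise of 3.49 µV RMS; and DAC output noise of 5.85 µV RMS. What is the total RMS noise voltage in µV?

7.94 µV

Uncorrelated sources add in power (mean-square): V_tot = √(ΣV_i²)
V_tot = √[(4.07×10⁻⁶)² + (3.49×10⁻⁶)² + (5.85×10⁻⁶)²] = 7.94×10⁻⁶ V = 7.94 µV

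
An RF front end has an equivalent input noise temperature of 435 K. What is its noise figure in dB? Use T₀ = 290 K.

3.98 dB

F = 1 + T_e/T₀ = 1 + 435/290 = 2.5
NF = 10 log₁₀(2.5) = 3.98 dB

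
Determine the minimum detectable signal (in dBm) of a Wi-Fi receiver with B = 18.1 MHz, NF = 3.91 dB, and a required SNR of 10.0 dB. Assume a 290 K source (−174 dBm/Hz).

Sensitivity = −174 + 10 log₁₀(B) + NF + SNR_min
= −174 + 72.58 + 3.91 + 10.0
= −87.51 dBm → −87.5 dBm

−87.5 dBm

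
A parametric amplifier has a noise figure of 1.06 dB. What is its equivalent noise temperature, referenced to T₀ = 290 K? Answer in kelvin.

F = 10^(1.06/10) = 1.27644
T_e = (F − 1)·T₀ = (1.27644 − 1) × 290 = 80.2 K

80.2 K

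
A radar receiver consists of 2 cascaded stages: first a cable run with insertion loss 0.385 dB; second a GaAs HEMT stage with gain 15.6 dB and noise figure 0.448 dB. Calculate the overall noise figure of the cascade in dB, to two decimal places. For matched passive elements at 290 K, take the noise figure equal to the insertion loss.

Convert to linear (a loss of L dB is a gain of −L dB): F_i = 10^(NF_i/10), G_i = 10^(G_i,dB/10)
  Stage 1: F_1 = 10^(0.385/10) = 1.093, G_1 = 10^(−0.385/10) = 0.9152
  Stage 2: F_2 = 10^(0.448/10) = 1.109, G_2 = 10^(15.6/10) = 36.31
Friis cascade:
  F = 1.093 + (1.109 − 1)/0.9152 = 1.211
NF = 10 log₁₀(1.211) = 0.83 dB

0.83 dB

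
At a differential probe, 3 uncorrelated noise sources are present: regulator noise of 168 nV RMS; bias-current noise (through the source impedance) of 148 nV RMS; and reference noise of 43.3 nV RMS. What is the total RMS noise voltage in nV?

Uncorrelated sources add in power (mean-square): V_tot = √(ΣV_i²)
V_tot = √[(1.68×10⁻⁷)² + (1.48×10⁻⁷)² + (4.33×10⁻⁸)²] = 2.28×10⁻⁷ V = 228 nV

228 nV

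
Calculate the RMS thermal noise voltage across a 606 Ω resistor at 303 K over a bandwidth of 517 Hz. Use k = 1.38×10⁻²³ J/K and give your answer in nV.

72.4 nV

V_n = √(4kTRB)
4kTRB = 4 × 1.38×10⁻²³ × 303 × 6.06×10² × 5.17×10² = 5.24×10⁻¹⁵ V²
V_n = √(5.24×10⁻¹⁵) = 7.24×10⁻⁸ V = 72.4 nV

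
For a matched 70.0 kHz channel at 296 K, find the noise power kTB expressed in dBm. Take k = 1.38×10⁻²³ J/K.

−125.4 dBm

P_n = kTB = 1.38×10⁻²³ × 296 × 7.00×10⁴ = 2.86×10⁻¹⁶ W
In dBm: 10 log₁₀(2.86×10⁻¹⁶ / 10⁻³) = −125.4 dBm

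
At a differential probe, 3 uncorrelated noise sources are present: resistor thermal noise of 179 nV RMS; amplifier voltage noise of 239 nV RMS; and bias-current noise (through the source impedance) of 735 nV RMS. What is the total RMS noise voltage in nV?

Uncorrelated sources add in power (mean-square): V_tot = √(ΣV_i²)
V_tot = √[(1.79×10⁻⁷)² + (2.39×10⁻⁷)² + (7.35×10⁻⁷)²] = 7.93×10⁻⁷ V = 793 nV

793 nV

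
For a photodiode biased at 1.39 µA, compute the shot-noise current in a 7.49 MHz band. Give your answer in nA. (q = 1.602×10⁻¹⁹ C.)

1.83 nA

I_n = √(2qI·B)
2qI·B = 2 × 1.602×10⁻¹⁹ × 1.39×10⁻⁶ × 7.49×10⁶ = 3.34×10⁻¹⁸ A²
I_n = √(3.34×10⁻¹⁸) = 1.83×10⁻⁹ A = 1.83 nA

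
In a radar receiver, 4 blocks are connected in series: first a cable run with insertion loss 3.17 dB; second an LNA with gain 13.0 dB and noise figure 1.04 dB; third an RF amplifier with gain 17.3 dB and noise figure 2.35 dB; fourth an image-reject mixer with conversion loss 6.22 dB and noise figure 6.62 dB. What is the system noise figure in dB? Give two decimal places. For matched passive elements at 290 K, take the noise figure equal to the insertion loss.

4.34 dB

Convert to linear (a loss of L dB is a gain of −L dB): F_i = 10^(NF_i/10), G_i = 10^(G_i,dB/10)
  Stage 1: F_1 = 10^(3.17/10) = 2.075, G_1 = 10^(−3.17/10) = 0.4819
  Stage 2: F_2 = 10^(1.04/10) = 1.271, G_2 = 10^(13.0/10) = 19.95
  Stage 3: F_3 = 10^(2.35/10) = 1.718, G_3 = 10^(17.3/10) = 53.70
  Stage 4: F_4 = 10^(6.62/10) = 4.592, G_4 = 10^(−6.22/10) = 0.2388
Friis cascade:
  F = 2.075 + (1.271 − 1)/0.4819 + (1.718 − 1)/9.616 + (4.592 − 1)/516.4 = 2.718
NF = 10 log₁₀(2.718) = 4.34 dB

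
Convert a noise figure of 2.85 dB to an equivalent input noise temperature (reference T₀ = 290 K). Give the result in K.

F = 10^(2.85/10) = 1.92752
T_e = (F − 1)·T₀ = (1.92752 − 1) × 290 = 269 K

269 K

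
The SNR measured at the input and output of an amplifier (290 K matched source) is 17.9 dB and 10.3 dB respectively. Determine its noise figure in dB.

7.6 dB

NF (dB) = SNR_in(dB) − SNR_out(dB) when the source is at T₀
NF = 17.9 − 10.3 = 7.6 dB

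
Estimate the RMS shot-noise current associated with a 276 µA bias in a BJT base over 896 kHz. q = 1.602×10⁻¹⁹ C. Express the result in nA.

8.90 nA

I_n = √(2qI·B)
2qI·B = 2 × 1.602×10⁻¹⁹ × 2.76×10⁻⁴ × 8.96×10⁵ = 7.92×10⁻¹⁷ A²
I_n = √(7.92×10⁻¹⁷) = 8.90×10⁻⁹ A = 8.90 nA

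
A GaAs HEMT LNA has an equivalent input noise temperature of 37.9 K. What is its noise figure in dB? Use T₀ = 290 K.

F = 1 + T_e/T₀ = 1 + 37.9/290 = 1.13069
NF = 10 log₁₀(1.13069) = 0.533 dB

0.533 dB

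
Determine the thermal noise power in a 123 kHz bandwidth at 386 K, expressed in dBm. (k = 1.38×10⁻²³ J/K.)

−121.8 dBm

P_n = kTB = 1.38×10⁻²³ × 386 × 1.23×10⁵ = 6.55×10⁻¹⁶ W
In dBm: 10 log₁₀(6.55×10⁻¹⁶ / 10⁻³) = −121.8 dBm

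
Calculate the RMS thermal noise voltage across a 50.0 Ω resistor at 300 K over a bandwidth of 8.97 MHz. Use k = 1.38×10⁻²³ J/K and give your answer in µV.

2.73 µV

V_n = √(4kTRB)
4kTRB = 4 × 1.38×10⁻²³ × 300 × 5.00×10¹ × 8.97×10⁶ = 7.43×10⁻¹² V²
V_n = √(7.43×10⁻¹²) = 2.73×10⁻⁶ V = 2.73 µV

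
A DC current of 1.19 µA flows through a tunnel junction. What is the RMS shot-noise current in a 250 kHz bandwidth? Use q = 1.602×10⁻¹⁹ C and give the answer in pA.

I_n = √(2qI·B)
2qI·B = 2 × 1.602×10⁻¹⁹ × 1.19×10⁻⁶ × 2.50×10⁵ = 9.53×10⁻²⁰ A²
I_n = √(9.53×10⁻²⁰) = 3.09×10⁻¹⁰ A = 309 pA

309 pA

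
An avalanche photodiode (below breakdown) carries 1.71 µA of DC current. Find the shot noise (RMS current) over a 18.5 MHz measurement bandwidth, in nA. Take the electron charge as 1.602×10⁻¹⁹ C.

3.18 nA

I_n = √(2qI·B)
2qI·B = 2 × 1.602×10⁻¹⁹ × 1.71×10⁻⁶ × 1.85×10⁷ = 1.01×10⁻¹⁷ A²
I_n = √(1.01×10⁻¹⁷) = 3.18×10⁻⁹ A = 3.18 nA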